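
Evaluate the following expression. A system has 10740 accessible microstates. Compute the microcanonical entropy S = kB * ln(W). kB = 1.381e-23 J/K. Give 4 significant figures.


Step 1: ln(W) = ln(10740) = 9.282
Step 2: S = kB * ln(W) = 1.381e-23 * 9.282
Step 3: S = 1.282e-22 J/K

1.282e-22


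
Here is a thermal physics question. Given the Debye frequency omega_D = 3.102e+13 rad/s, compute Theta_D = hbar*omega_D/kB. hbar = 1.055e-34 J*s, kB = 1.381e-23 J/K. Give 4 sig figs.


Step 1: hbar*omega_D = 1.055e-34 * 3.102e+13 = 3.273e-21 J
Step 2: Theta_D = 3.273e-21 / 1.381e-23
Step 3: Theta_D = 237 K

237


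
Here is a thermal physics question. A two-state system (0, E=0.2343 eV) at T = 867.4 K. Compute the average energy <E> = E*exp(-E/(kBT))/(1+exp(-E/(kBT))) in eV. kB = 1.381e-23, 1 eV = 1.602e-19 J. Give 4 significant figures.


Step 1: beta*E = 0.2343*1.602e-19/(1.381e-23*867.4) = 3.133
Step 2: exp(-beta*E) = 0.04357
Step 3: <E> = 0.2343*0.04357/(1+0.04357) = 0.009782 eV

0.009782


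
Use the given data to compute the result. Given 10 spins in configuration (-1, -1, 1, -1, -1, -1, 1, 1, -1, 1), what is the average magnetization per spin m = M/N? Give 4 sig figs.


Step 1: Count up spins (+1): 4, down spins (-1): 6
Step 2: Total magnetization M = 4 - 6 = -2
Step 3: m = M/N = -2/10 = -0.2

-0.2


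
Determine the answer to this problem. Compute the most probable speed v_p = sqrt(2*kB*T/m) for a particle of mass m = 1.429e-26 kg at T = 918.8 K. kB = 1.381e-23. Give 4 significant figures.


Step 1: Numerator = 2*kB*T = 2*1.381e-23*918.8 = 2.538e-20
Step 2: Ratio = 2.538e-20 / 1.429e-26 = 1.776e+06
Step 3: v_p = sqrt(1.776e+06) = 1333 m/s

1333


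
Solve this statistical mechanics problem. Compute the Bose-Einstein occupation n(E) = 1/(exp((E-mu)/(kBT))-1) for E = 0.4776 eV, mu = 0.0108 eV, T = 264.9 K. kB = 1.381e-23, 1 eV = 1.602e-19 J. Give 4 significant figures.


Step 1: (E - mu) = 0.4668 eV
Step 2: x = (E-mu)*eV/(kB*T) = 0.4668*1.602e-19/(1.381e-23*264.9) = 20.44
Step 3: exp(x) = 7.546e+08
Step 4: n = 1/(exp(x)-1) = 1.325e-09

1.325e-09


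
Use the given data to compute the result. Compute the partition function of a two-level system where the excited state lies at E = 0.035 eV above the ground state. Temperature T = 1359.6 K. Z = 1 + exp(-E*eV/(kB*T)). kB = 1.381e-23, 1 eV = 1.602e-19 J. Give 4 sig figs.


Step 1: Compute beta*E = E*eV/(kB*T) = 0.035*1.602e-19/(1.381e-23*1359.6) = 0.2986
Step 2: exp(-beta*E) = exp(-0.2986) = 0.7418
Step 3: Z = 1 + 0.7418 = 1.742

1.742


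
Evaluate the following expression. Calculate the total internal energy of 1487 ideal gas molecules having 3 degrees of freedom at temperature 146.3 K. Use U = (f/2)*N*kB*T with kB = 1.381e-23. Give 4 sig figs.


Step 1: f/2 = 3/2 = 1.5
Step 2: N*kB*T = 1487*1.381e-23*146.3 = 3.004e-18
Step 3: U = 1.5 * 3.004e-18 = 4.507e-18 J

4.507e-18


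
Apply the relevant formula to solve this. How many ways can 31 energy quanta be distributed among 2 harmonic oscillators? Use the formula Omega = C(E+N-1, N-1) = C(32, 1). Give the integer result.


Step 1: Use binomial coefficient C(32, 1)
Step 2: Numerator = 32! / 31!
Step 3: Denominator = 1!
Step 4: Omega = 32

32


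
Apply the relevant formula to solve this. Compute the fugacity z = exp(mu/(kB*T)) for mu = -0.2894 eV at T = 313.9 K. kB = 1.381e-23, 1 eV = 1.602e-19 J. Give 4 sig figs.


Step 1: Convert mu to Joules: -0.2894*1.602e-19 = -4.636e-20 J
Step 2: kB*T = 1.381e-23*313.9 = 4.335e-21 J
Step 3: mu/(kB*T) = -10.69
Step 4: z = exp(-10.69) = 2.266e-05

2.266e-05


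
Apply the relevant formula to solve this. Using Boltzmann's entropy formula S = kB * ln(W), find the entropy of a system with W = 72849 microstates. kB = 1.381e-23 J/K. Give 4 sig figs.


Step 1: ln(W) = ln(72849) = 11.2
Step 2: S = kB * ln(W) = 1.381e-23 * 11.2
Step 3: S = 1.546e-22 J/K

1.546e-22


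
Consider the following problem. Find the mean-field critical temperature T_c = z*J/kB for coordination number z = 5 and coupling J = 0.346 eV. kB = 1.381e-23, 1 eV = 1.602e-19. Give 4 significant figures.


Step 1: z*J = 5*0.346 = 1.73 eV
Step 2: Convert to Joules: 1.73*1.602e-19 = 2.771e-19 J
Step 3: T_c = 2.771e-19 / 1.381e-23 = 2.007e+04 K

2.007e+04


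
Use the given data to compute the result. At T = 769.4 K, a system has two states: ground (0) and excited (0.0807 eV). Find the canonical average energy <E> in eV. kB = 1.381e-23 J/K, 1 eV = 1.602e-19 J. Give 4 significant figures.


Step 1: beta*E = 0.0807*1.602e-19/(1.381e-23*769.4) = 1.217
Step 2: exp(-beta*E) = 0.2962
Step 3: <E> = 0.0807*0.2962/(1+0.2962) = 0.01844 eV

0.01844


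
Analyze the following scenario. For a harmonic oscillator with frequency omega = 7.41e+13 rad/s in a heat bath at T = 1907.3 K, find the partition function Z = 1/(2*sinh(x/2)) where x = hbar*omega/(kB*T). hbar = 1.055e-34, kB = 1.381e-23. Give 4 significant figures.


Step 1: Compute x = hbar*omega/(kB*T) = 1.055e-34*7.41e+13/(1.381e-23*1907.3) = 0.2968
Step 2: x/2 = 0.1484
Step 3: sinh(x/2) = 0.1489
Step 4: Z = 1/(2*0.1489) = 3.357

3.357


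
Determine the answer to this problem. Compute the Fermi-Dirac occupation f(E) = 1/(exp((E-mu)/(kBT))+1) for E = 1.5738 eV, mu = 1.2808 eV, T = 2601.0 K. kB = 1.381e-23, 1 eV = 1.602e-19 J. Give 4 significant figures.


Step 1: (E - mu) = 1.5738 - 1.2808 = 0.293 eV
Step 2: Convert: (E-mu)*eV = 4.694e-20 J
Step 3: x = (E-mu)*eV/(kB*T) = 1.307
Step 4: f = 1/(exp(1.307)+1) = 0.213

0.213


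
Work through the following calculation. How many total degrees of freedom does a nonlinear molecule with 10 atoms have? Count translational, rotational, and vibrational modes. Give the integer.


Step 1: Translational DOF = 3
Step 2: Rotational DOF (nonlinear) = 3
Step 3: Vibrational DOF = 3*10 - 6 = 24
Step 4: Total = 3 + 3 + 24 = 30

30


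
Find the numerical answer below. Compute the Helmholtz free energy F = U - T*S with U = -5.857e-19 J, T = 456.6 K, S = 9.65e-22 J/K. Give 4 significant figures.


Step 1: T*S = 456.6 * 9.65e-22 = 4.406e-19 J
Step 2: F = U - T*S = -5.857e-19 - 4.406e-19
Step 3: F = -1.026e-18 J

-1.026e-18


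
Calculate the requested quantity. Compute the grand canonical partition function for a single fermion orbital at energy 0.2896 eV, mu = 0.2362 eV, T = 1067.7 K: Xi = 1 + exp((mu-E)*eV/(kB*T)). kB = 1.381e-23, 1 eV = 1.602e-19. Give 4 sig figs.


Step 1: (mu - E) = 0.2362 - 0.2896 = -0.0534 eV
Step 2: x = (mu-E)*eV/(kB*T) = -0.0534*1.602e-19/(1.381e-23*1067.7) = -0.5802
Step 3: exp(x) = 0.5598
Step 4: Xi = 1 + 0.5598 = 1.56

1.56


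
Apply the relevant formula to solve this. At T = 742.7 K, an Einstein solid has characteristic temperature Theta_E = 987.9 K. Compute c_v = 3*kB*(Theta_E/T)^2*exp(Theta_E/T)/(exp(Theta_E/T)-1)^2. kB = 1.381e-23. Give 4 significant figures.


Step 1: x = Theta_E/T = 987.9/742.7 = 1.33
Step 2: x^2 = 1.769
Step 3: exp(x) = 3.782
Step 4: c_v = 3*1.381e-23*1.769*3.782/(3.782-1)^2 = 3.583e-23

3.583e-23


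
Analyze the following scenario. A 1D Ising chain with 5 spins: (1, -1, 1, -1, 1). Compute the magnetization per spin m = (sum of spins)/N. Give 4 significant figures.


Step 1: Count up spins (+1): 3, down spins (-1): 2
Step 2: Total magnetization M = 3 - 2 = 1
Step 3: m = M/N = 1/5 = 0.2

0.2


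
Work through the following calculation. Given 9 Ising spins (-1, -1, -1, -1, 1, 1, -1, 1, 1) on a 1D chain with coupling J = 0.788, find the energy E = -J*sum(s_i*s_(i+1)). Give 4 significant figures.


Step 1: Nearest-neighbor products: 1, 1, 1, -1, 1, -1, -1, 1
Step 2: Sum of products = 2
Step 3: E = -0.788 * 2 = -1.576

-1.576


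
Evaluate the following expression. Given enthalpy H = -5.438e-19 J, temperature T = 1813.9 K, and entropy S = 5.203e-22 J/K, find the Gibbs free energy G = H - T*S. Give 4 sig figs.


Step 1: T*S = 1813.9 * 5.203e-22 = 9.438e-19 J
Step 2: G = H - T*S = -5.438e-19 - 9.438e-19
Step 3: G = -1.488e-18 J

-1.488e-18


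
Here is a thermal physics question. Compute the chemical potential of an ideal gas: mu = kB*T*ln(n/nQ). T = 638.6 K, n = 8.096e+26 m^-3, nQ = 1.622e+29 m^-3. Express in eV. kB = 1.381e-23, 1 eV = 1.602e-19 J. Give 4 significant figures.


Step 1: n/nQ = 8.096e+26/1.622e+29 = 0.004991
Step 2: ln(n/nQ) = -5.3
Step 3: mu = kB*T*ln(n/nQ) = 8.819e-21*-5.3 = -4.674e-20 J
Step 4: Convert to eV: -4.674e-20/1.602e-19 = -0.2918 eV

-0.2918


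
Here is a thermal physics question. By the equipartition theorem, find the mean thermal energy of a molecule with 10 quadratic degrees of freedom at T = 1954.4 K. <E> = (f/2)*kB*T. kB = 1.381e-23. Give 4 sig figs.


Step 1: f/2 = 10/2 = 5
Step 2: kB*T = 1.381e-23 * 1954.4 = 2.699e-20
Step 3: <E> = 5 * 2.699e-20 = 1.35e-19 J

1.35e-19


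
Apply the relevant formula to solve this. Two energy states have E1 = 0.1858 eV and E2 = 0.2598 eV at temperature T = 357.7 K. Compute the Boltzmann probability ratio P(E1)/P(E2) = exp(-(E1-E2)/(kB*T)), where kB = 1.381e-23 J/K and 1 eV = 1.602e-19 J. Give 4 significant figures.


Step 1: Compute energy difference dE = E1 - E2 = 0.1858 - 0.2598 = -0.074 eV
Step 2: Convert to Joules: dE_J = -0.074 * 1.602e-19 = -1.185e-20 J
Step 3: Compute exponent = -dE_J / (kB * T) = -(-1.185e-20) / (1.381e-23 * 357.7) = 2.4
Step 4: P(E1)/P(E2) = exp(2.4) = 11.02

11.02


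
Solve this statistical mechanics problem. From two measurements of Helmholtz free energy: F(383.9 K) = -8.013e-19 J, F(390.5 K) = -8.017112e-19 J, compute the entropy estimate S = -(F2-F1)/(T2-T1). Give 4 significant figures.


Step 1: dF = F2 - F1 = -8.017112e-19 - (-8.013e-19) = -4.112e-22 J
Step 2: dT = T2 - T1 = 390.5 - 383.9 = 6.6 K
Step 3: S = -dF/dT = -(-4.112e-22)/6.6 = 6.23e-23 J/K

6.23e-23


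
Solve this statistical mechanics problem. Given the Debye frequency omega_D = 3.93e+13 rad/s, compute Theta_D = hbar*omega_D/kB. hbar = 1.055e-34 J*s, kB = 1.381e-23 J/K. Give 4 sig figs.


Step 1: hbar*omega_D = 1.055e-34 * 3.93e+13 = 4.146e-21 J
Step 2: Theta_D = 4.146e-21 / 1.381e-23
Step 3: Theta_D = 300.2 K

300.2


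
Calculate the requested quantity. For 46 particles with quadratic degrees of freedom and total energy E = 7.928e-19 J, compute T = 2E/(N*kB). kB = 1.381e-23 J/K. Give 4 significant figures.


Step 1: Numerator = 2*E = 2*7.928e-19 = 1.586e-18 J
Step 2: Denominator = N*kB = 46*1.381e-23 = 6.353e-22
Step 3: T = 1.586e-18 / 6.353e-22 = 2496 K

2496


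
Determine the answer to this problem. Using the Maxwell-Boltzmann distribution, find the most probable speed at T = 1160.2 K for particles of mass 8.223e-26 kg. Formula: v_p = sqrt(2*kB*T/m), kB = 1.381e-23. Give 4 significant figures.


Step 1: Numerator = 2*kB*T = 2*1.381e-23*1160.2 = 3.204e-20
Step 2: Ratio = 3.204e-20 / 8.223e-26 = 3.897e+05
Step 3: v_p = sqrt(3.897e+05) = 624.3 m/s

624.3


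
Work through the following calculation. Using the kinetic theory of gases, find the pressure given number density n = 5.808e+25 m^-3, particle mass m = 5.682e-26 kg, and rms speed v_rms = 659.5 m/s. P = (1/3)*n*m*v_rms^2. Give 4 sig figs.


Step 1: v_rms^2 = 659.5^2 = 4.349e+05
Step 2: n*m = 5.808e+25*5.682e-26 = 3.3
Step 3: P = (1/3)*3.3*4.349e+05 = 4.784e+05 Pa

4.784e+05


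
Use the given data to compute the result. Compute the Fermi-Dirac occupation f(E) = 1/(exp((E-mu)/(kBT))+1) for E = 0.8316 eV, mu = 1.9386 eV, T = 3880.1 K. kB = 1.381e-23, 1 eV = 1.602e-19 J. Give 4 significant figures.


Step 1: (E - mu) = 0.8316 - 1.9386 = -1.107 eV
Step 2: Convert: (E-mu)*eV = -1.773e-19 J
Step 3: x = (E-mu)*eV/(kB*T) = -3.31
Step 4: f = 1/(exp(-3.31)+1) = 0.9648

0.9648


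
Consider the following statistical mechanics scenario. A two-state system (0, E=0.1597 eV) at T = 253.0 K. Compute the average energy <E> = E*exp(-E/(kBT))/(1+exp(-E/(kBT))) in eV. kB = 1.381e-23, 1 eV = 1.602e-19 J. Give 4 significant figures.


Step 1: beta*E = 0.1597*1.602e-19/(1.381e-23*253.0) = 7.322
Step 2: exp(-beta*E) = 0.0006606
Step 3: <E> = 0.1597*0.0006606/(1+0.0006606) = 0.0001054 eV

0.0001054


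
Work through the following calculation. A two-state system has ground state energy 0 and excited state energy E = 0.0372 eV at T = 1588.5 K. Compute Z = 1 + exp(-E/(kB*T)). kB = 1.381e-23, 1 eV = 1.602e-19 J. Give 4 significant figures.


Step 1: Compute beta*E = E*eV/(kB*T) = 0.0372*1.602e-19/(1.381e-23*1588.5) = 0.2717
Step 2: exp(-beta*E) = exp(-0.2717) = 0.7621
Step 3: Z = 1 + 0.7621 = 1.762

1.762


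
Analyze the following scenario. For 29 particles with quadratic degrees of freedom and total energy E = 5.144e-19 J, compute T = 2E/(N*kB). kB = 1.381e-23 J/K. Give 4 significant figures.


Step 1: Numerator = 2*E = 2*5.144e-19 = 1.029e-18 J
Step 2: Denominator = N*kB = 29*1.381e-23 = 4.005e-22
Step 3: T = 1.029e-18 / 4.005e-22 = 2569 K

2569


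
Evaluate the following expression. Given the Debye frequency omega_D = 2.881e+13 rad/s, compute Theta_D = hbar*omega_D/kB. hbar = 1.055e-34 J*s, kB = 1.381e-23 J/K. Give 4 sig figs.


Step 1: hbar*omega_D = 1.055e-34 * 2.881e+13 = 3.039e-21 J
Step 2: Theta_D = 3.039e-21 / 1.381e-23
Step 3: Theta_D = 220.1 K

220.1


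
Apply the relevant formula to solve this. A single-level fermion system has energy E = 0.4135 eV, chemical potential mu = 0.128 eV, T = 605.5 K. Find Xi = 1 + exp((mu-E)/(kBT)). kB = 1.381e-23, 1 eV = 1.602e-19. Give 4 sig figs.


Step 1: (mu - E) = 0.128 - 0.4135 = -0.2855 eV
Step 2: x = (mu-E)*eV/(kB*T) = -0.2855*1.602e-19/(1.381e-23*605.5) = -5.47
Step 3: exp(x) = 0.004213
Step 4: Xi = 1 + 0.004213 = 1.004

1.004


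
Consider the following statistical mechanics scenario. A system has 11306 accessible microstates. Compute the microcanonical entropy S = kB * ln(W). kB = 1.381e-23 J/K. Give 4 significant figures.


Step 1: ln(W) = ln(11306) = 9.333
Step 2: S = kB * ln(W) = 1.381e-23 * 9.333
Step 3: S = 1.289e-22 J/K

1.289e-22


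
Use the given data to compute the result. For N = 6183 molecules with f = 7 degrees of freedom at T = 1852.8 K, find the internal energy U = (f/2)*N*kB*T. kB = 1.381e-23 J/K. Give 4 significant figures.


Step 1: f/2 = 7/2 = 3.5
Step 2: N*kB*T = 6183*1.381e-23*1852.8 = 1.582e-16
Step 3: U = 3.5 * 1.582e-16 = 5.537e-16 J

5.537e-16


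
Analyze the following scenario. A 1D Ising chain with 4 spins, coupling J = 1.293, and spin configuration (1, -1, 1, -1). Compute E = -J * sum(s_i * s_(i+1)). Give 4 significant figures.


Step 1: Nearest-neighbor products: -1, -1, -1
Step 2: Sum of products = -3
Step 3: E = -1.293 * -3 = 3.879

3.879


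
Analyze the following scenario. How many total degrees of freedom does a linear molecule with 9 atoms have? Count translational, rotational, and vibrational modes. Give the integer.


Step 1: Translational DOF = 3
Step 2: Rotational DOF (linear) = 2
Step 3: Vibrational DOF = 3*9 - 5 = 22
Step 4: Total = 3 + 2 + 22 = 27

27


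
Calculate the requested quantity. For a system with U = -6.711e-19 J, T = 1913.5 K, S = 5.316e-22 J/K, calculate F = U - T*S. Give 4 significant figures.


Step 1: T*S = 1913.5 * 5.316e-22 = 1.017e-18 J
Step 2: F = U - T*S = -6.711e-19 - 1.017e-18
Step 3: F = -1.688e-18 J

-1.688e-18


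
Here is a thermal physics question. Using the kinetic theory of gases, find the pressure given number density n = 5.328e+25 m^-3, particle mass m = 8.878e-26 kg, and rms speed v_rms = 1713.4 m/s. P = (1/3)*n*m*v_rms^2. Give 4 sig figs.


Step 1: v_rms^2 = 1713.4^2 = 2.936e+06
Step 2: n*m = 5.328e+25*8.878e-26 = 4.73
Step 3: P = (1/3)*4.73*2.936e+06 = 4.629e+06 Pa

4.629e+06


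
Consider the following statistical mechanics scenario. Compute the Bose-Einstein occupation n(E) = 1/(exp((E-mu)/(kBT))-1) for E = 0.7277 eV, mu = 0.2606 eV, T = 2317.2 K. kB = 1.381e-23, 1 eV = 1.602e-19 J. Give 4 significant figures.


Step 1: (E - mu) = 0.4671 eV
Step 2: x = (E-mu)*eV/(kB*T) = 0.4671*1.602e-19/(1.381e-23*2317.2) = 2.338
Step 3: exp(x) = 10.36
Step 4: n = 1/(exp(x)-1) = 0.1068

0.1068


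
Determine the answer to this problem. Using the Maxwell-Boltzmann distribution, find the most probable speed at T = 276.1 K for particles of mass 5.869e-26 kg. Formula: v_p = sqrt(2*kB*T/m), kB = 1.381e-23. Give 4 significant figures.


Step 1: Numerator = 2*kB*T = 2*1.381e-23*276.1 = 7.626e-21
Step 2: Ratio = 7.626e-21 / 5.869e-26 = 1.299e+05
Step 3: v_p = sqrt(1.299e+05) = 360.5 m/s

360.5


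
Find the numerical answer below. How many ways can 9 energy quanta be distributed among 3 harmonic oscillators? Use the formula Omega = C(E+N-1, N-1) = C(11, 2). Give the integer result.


Step 1: Use binomial coefficient C(11, 2)
Step 2: Numerator = 11! / 9!
Step 3: Denominator = 2!
Step 4: Omega = 55

55


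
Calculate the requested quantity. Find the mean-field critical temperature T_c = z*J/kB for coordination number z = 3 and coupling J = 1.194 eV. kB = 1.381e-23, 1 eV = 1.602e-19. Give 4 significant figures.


Step 1: z*J = 3*1.194 = 3.582 eV
Step 2: Convert to Joules: 3.582*1.602e-19 = 5.738e-19 J
Step 3: T_c = 5.738e-19 / 1.381e-23 = 4.155e+04 K

4.155e+04


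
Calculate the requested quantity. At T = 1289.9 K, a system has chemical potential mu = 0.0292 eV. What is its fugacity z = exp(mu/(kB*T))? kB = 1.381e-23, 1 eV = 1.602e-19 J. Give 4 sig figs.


Step 1: Convert mu to Joules: 0.0292*1.602e-19 = 4.678e-21 J
Step 2: kB*T = 1.381e-23*1289.9 = 1.781e-20 J
Step 3: mu/(kB*T) = 0.2626
Step 4: z = exp(0.2626) = 1.3

1.3


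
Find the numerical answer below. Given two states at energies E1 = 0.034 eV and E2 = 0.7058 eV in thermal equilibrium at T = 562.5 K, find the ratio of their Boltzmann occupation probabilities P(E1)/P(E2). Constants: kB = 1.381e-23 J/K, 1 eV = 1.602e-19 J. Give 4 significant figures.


Step 1: Compute energy difference dE = E1 - E2 = 0.034 - 0.7058 = -0.6718 eV
Step 2: Convert to Joules: dE_J = -0.6718 * 1.602e-19 = -1.076e-19 J
Step 3: Compute exponent = -dE_J / (kB * T) = -(-1.076e-19) / (1.381e-23 * 562.5) = 13.85
Step 4: P(E1)/P(E2) = exp(13.85) = 1.04e+06

1.04e+06


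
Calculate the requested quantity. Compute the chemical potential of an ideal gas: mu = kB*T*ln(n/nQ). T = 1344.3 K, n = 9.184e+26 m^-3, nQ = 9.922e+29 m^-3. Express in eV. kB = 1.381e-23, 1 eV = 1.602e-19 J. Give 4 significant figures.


Step 1: n/nQ = 9.184e+26/9.922e+29 = 0.0009256
Step 2: ln(n/nQ) = -6.985
Step 3: mu = kB*T*ln(n/nQ) = 1.856e-20*-6.985 = -1.297e-19 J
Step 4: Convert to eV: -1.297e-19/1.602e-19 = -0.8095 eV

-0.8095


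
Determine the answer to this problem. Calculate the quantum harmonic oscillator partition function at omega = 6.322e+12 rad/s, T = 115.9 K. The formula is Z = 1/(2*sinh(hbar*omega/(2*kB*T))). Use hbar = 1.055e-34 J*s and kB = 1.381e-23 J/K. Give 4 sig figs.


Step 1: Compute x = hbar*omega/(kB*T) = 1.055e-34*6.322e+12/(1.381e-23*115.9) = 0.4167
Step 2: x/2 = 0.2084
Step 3: sinh(x/2) = 0.2099
Step 4: Z = 1/(2*0.2099) = 2.382

2.382


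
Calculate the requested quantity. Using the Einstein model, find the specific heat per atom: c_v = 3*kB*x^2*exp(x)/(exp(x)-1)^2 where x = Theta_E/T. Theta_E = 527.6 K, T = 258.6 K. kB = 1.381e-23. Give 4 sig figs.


Step 1: x = Theta_E/T = 527.6/258.6 = 2.04
Step 2: x^2 = 4.162
Step 3: exp(x) = 7.692
Step 4: c_v = 3*1.381e-23*4.162*7.692/(7.692-1)^2 = 2.962e-23

2.962e-23


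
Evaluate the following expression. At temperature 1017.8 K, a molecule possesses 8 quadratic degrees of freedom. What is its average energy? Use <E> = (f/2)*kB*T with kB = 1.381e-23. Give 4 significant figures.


Step 1: f/2 = 8/2 = 4
Step 2: kB*T = 1.381e-23 * 1017.8 = 1.406e-20
Step 3: <E> = 4 * 1.406e-20 = 5.622e-20 J

5.622e-20


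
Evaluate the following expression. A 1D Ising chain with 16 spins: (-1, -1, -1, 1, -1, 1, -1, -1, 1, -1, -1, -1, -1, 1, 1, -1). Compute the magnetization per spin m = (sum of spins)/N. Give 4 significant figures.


Step 1: Count up spins (+1): 5, down spins (-1): 11
Step 2: Total magnetization M = 5 - 11 = -6
Step 3: m = M/N = -6/16 = -0.375

-0.375


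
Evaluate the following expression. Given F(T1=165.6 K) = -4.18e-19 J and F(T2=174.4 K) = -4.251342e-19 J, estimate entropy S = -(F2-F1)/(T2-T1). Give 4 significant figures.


Step 1: dF = F2 - F1 = -4.251342e-19 - (-4.18e-19) = -7.1342e-21 J
Step 2: dT = T2 - T1 = 174.4 - 165.6 = 8.8 K
Step 3: S = -dF/dT = -(-7.1342e-21)/8.8 = 8.107e-22 J/K

8.107e-22


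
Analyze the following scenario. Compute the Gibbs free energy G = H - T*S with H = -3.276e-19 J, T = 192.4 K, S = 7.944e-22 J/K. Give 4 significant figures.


Step 1: T*S = 192.4 * 7.944e-22 = 1.528e-19 J
Step 2: G = H - T*S = -3.276e-19 - 1.528e-19
Step 3: G = -4.804e-19 J

-4.804e-19


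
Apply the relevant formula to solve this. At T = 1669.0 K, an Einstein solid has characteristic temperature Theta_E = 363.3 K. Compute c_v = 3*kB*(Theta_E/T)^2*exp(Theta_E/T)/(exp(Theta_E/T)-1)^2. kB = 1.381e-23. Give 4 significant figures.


Step 1: x = Theta_E/T = 363.3/1669.0 = 0.2177
Step 2: x^2 = 0.04738
Step 3: exp(x) = 1.243
Step 4: c_v = 3*1.381e-23*0.04738*1.243/(1.243-1)^2 = 4.127e-23

4.127e-23


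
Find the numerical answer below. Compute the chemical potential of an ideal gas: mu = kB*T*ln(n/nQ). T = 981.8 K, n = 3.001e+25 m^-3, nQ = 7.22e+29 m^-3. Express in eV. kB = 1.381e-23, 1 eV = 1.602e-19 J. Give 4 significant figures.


Step 1: n/nQ = 3.001e+25/7.22e+29 = 4.157e-05
Step 2: ln(n/nQ) = -10.09
Step 3: mu = kB*T*ln(n/nQ) = 1.356e-20*-10.09 = -1.368e-19 J
Step 4: Convert to eV: -1.368e-19/1.602e-19 = -0.8538 eV

-0.8538


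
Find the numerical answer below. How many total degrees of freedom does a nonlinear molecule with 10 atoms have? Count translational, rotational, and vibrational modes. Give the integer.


Step 1: Translational DOF = 3
Step 2: Rotational DOF (nonlinear) = 3
Step 3: Vibrational DOF = 3*10 - 6 = 24
Step 4: Total = 3 + 3 + 24 = 30

30


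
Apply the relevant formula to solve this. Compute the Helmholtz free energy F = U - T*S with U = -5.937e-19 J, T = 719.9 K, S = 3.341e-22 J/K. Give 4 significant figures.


Step 1: T*S = 719.9 * 3.341e-22 = 2.405e-19 J
Step 2: F = U - T*S = -5.937e-19 - 2.405e-19
Step 3: F = -8.342e-19 J

-8.342e-19


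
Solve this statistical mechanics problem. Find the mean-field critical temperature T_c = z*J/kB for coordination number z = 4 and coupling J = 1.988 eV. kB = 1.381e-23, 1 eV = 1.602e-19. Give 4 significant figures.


Step 1: z*J = 4*1.988 = 7.952 eV
Step 2: Convert to Joules: 7.952*1.602e-19 = 1.274e-18 J
Step 3: T_c = 1.274e-18 / 1.381e-23 = 9.225e+04 K

9.225e+04


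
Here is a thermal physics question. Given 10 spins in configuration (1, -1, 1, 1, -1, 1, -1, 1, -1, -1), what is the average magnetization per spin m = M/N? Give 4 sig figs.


Step 1: Count up spins (+1): 5, down spins (-1): 5
Step 2: Total magnetization M = 5 - 5 = 0
Step 3: m = M/N = 0/10 = 0

0


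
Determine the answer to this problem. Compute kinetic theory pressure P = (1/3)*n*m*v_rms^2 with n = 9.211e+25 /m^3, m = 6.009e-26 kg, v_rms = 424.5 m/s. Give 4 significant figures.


Step 1: v_rms^2 = 424.5^2 = 1.802e+05
Step 2: n*m = 9.211e+25*6.009e-26 = 5.535
Step 3: P = (1/3)*5.535*1.802e+05 = 3.325e+05 Pa

3.325e+05


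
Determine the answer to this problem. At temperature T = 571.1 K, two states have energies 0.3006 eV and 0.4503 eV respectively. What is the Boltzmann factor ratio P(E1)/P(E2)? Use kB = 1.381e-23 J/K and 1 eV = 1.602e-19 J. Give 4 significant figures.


Step 1: Compute energy difference dE = E1 - E2 = 0.3006 - 0.4503 = -0.1497 eV
Step 2: Convert to Joules: dE_J = -0.1497 * 1.602e-19 = -2.398e-20 J
Step 3: Compute exponent = -dE_J / (kB * T) = -(-2.398e-20) / (1.381e-23 * 571.1) = 3.041
Step 4: P(E1)/P(E2) = exp(3.041) = 20.92

20.92


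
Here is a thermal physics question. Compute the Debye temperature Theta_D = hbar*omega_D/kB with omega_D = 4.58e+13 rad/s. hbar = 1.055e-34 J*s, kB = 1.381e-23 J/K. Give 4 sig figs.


Step 1: hbar*omega_D = 1.055e-34 * 4.58e+13 = 4.832e-21 J
Step 2: Theta_D = 4.832e-21 / 1.381e-23
Step 3: Theta_D = 349.9 K

349.9


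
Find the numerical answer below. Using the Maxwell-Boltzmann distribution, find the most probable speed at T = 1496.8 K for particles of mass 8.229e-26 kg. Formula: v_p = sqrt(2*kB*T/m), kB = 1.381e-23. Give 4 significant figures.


Step 1: Numerator = 2*kB*T = 2*1.381e-23*1496.8 = 4.134e-20
Step 2: Ratio = 4.134e-20 / 8.229e-26 = 5.024e+05
Step 3: v_p = sqrt(5.024e+05) = 708.8 m/s

708.8


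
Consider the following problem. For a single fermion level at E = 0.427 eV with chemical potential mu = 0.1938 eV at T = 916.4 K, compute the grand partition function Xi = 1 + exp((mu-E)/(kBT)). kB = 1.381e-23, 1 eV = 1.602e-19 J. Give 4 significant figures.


Step 1: (mu - E) = 0.1938 - 0.427 = -0.2332 eV
Step 2: x = (mu-E)*eV/(kB*T) = -0.2332*1.602e-19/(1.381e-23*916.4) = -2.952
Step 3: exp(x) = 0.05224
Step 4: Xi = 1 + 0.05224 = 1.052

1.052


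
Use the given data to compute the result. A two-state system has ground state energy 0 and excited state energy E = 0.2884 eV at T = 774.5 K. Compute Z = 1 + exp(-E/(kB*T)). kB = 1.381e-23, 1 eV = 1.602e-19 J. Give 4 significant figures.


Step 1: Compute beta*E = E*eV/(kB*T) = 0.2884*1.602e-19/(1.381e-23*774.5) = 4.32
Step 2: exp(-beta*E) = exp(-4.32) = 0.01331
Step 3: Z = 1 + 0.01331 = 1.013

1.013


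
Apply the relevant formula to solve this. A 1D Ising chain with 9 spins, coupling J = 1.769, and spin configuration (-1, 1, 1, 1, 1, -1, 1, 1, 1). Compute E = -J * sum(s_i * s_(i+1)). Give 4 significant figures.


Step 1: Nearest-neighbor products: -1, 1, 1, 1, -1, -1, 1, 1
Step 2: Sum of products = 2
Step 3: E = -1.769 * 2 = -3.538

-3.538


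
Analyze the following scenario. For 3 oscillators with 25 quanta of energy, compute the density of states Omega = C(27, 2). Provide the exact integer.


Step 1: Use binomial coefficient C(27, 2)
Step 2: Numerator = 27! / 25!
Step 3: Denominator = 2!
Step 4: Omega = 351

351


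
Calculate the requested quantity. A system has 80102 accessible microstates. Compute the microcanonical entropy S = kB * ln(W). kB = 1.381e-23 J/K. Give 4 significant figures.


Step 1: ln(W) = ln(80102) = 11.29
Step 2: S = kB * ln(W) = 1.381e-23 * 11.29
Step 3: S = 1.559e-22 J/K

1.559e-22


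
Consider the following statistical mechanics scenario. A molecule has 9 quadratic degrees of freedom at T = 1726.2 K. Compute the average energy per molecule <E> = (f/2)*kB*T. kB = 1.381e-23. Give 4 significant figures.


Step 1: f/2 = 9/2 = 4.5
Step 2: kB*T = 1.381e-23 * 1726.2 = 2.384e-20
Step 3: <E> = 4.5 * 2.384e-20 = 1.073e-19 J

1.073e-19


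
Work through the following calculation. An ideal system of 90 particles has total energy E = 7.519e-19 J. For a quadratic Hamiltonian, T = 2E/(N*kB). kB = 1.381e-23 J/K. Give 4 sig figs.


Step 1: Numerator = 2*E = 2*7.519e-19 = 1.504e-18 J
Step 2: Denominator = N*kB = 90*1.381e-23 = 1.243e-21
Step 3: T = 1.504e-18 / 1.243e-21 = 1210 K

1210


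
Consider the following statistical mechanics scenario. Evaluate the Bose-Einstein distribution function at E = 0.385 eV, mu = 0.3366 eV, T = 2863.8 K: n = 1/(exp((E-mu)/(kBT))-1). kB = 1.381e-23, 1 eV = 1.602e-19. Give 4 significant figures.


Step 1: (E - mu) = 0.0484 eV
Step 2: x = (E-mu)*eV/(kB*T) = 0.0484*1.602e-19/(1.381e-23*2863.8) = 0.1961
Step 3: exp(x) = 1.217
Step 4: n = 1/(exp(x)-1) = 4.617

4.617


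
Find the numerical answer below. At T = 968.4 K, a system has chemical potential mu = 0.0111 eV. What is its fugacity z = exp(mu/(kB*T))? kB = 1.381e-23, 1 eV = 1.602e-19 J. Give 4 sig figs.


Step 1: Convert mu to Joules: 0.0111*1.602e-19 = 1.778e-21 J
Step 2: kB*T = 1.381e-23*968.4 = 1.337e-20 J
Step 3: mu/(kB*T) = 0.133
Step 4: z = exp(0.133) = 1.142

1.142


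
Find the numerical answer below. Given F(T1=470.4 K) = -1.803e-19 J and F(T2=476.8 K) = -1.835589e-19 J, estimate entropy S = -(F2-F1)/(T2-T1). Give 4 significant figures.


Step 1: dF = F2 - F1 = -1.835589e-19 - (-1.803e-19) = -3.2589e-21 J
Step 2: dT = T2 - T1 = 476.8 - 470.4 = 6.4 K
Step 3: S = -dF/dT = -(-3.2589e-21)/6.4 = 5.092e-22 J/K

5.092e-22


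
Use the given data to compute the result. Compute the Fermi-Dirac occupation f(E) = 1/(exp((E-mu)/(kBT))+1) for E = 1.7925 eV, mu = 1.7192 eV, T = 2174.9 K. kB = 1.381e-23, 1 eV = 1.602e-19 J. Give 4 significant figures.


Step 1: (E - mu) = 1.7925 - 1.7192 = 0.0733 eV
Step 2: Convert: (E-mu)*eV = 1.174e-20 J
Step 3: x = (E-mu)*eV/(kB*T) = 0.391
Step 4: f = 1/(exp(0.391)+1) = 0.4035

0.4035


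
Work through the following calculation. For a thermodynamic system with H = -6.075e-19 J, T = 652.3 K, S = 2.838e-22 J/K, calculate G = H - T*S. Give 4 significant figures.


Step 1: T*S = 652.3 * 2.838e-22 = 1.851e-19 J
Step 2: G = H - T*S = -6.075e-19 - 1.851e-19
Step 3: G = -7.926e-19 J

-7.926e-19


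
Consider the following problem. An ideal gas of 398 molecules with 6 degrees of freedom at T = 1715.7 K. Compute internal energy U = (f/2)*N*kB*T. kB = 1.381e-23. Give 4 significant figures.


Step 1: f/2 = 6/2 = 3.0
Step 2: N*kB*T = 398*1.381e-23*1715.7 = 9.43e-18
Step 3: U = 3.0 * 9.43e-18 = 2.829e-17 J

2.829e-17


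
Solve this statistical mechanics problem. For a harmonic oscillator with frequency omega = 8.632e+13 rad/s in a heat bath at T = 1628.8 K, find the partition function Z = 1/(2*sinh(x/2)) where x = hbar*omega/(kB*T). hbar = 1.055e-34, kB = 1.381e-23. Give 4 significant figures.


Step 1: Compute x = hbar*omega/(kB*T) = 1.055e-34*8.632e+13/(1.381e-23*1628.8) = 0.4049
Step 2: x/2 = 0.2024
Step 3: sinh(x/2) = 0.2038
Step 4: Z = 1/(2*0.2038) = 2.453

2.453


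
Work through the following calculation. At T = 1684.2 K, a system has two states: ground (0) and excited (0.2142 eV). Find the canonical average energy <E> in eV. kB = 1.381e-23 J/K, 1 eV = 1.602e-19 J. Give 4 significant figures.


Step 1: beta*E = 0.2142*1.602e-19/(1.381e-23*1684.2) = 1.475
Step 2: exp(-beta*E) = 0.2287
Step 3: <E> = 0.2142*0.2287/(1+0.2287) = 0.03987 eV

0.03987


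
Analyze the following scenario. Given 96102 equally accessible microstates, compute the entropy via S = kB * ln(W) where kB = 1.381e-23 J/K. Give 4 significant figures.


Step 1: ln(W) = ln(96102) = 11.47
Step 2: S = kB * ln(W) = 1.381e-23 * 11.47
Step 3: S = 1.584e-22 J/K

1.584e-22


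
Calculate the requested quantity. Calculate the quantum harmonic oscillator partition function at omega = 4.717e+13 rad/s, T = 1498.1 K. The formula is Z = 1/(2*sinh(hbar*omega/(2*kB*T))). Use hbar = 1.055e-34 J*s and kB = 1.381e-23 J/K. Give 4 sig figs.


Step 1: Compute x = hbar*omega/(kB*T) = 1.055e-34*4.717e+13/(1.381e-23*1498.1) = 0.2405
Step 2: x/2 = 0.1203
Step 3: sinh(x/2) = 0.1206
Step 4: Z = 1/(2*0.1206) = 4.147

4.147


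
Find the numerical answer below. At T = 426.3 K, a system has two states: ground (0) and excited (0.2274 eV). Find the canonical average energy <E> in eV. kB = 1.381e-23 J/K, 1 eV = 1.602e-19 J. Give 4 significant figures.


Step 1: beta*E = 0.2274*1.602e-19/(1.381e-23*426.3) = 6.188
Step 2: exp(-beta*E) = 0.002054
Step 3: <E> = 0.2274*0.002054/(1+0.002054) = 0.0004661 eV

0.0004661


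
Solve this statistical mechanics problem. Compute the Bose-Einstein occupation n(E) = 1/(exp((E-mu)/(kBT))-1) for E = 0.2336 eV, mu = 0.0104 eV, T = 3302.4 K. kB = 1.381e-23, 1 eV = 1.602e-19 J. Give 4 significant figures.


Step 1: (E - mu) = 0.2232 eV
Step 2: x = (E-mu)*eV/(kB*T) = 0.2232*1.602e-19/(1.381e-23*3302.4) = 0.784
Step 3: exp(x) = 2.19
Step 4: n = 1/(exp(x)-1) = 0.8401

0.8401


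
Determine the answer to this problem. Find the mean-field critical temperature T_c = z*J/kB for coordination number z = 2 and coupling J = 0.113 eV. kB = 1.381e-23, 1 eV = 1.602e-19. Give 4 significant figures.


Step 1: z*J = 2*0.113 = 0.226 eV
Step 2: Convert to Joules: 0.226*1.602e-19 = 3.621e-20 J
Step 3: T_c = 3.621e-20 / 1.381e-23 = 2622 K

2622


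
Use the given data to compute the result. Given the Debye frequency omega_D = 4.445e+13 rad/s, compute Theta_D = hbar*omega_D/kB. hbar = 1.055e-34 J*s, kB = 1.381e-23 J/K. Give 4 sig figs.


Step 1: hbar*omega_D = 1.055e-34 * 4.445e+13 = 4.689e-21 J
Step 2: Theta_D = 4.689e-21 / 1.381e-23
Step 3: Theta_D = 339.6 K

339.6


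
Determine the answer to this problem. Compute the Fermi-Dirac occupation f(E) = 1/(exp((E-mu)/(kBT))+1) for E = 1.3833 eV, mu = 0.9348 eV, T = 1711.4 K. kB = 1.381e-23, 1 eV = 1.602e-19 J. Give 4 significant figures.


Step 1: (E - mu) = 1.3833 - 0.9348 = 0.4485 eV
Step 2: Convert: (E-mu)*eV = 7.185e-20 J
Step 3: x = (E-mu)*eV/(kB*T) = 3.04
Step 4: f = 1/(exp(3.04)+1) = 0.04565

0.04565


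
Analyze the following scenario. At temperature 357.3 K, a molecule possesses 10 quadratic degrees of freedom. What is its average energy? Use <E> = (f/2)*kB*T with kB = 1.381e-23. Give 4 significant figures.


Step 1: f/2 = 10/2 = 5
Step 2: kB*T = 1.381e-23 * 357.3 = 4.934e-21
Step 3: <E> = 5 * 4.934e-21 = 2.467e-20 J

2.467e-20


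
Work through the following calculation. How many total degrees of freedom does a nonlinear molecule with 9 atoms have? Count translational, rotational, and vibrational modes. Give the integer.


Step 1: Translational DOF = 3
Step 2: Rotational DOF (nonlinear) = 3
Step 3: Vibrational DOF = 3*9 - 6 = 21
Step 4: Total = 3 + 3 + 21 = 27

27


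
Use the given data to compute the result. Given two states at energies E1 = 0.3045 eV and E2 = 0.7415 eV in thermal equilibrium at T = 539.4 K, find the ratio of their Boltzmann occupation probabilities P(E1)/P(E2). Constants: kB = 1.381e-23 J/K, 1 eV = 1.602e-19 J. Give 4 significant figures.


Step 1: Compute energy difference dE = E1 - E2 = 0.3045 - 0.7415 = -0.437 eV
Step 2: Convert to Joules: dE_J = -0.437 * 1.602e-19 = -7.001e-20 J
Step 3: Compute exponent = -dE_J / (kB * T) = -(-7.001e-20) / (1.381e-23 * 539.4) = 9.398
Step 4: P(E1)/P(E2) = exp(9.398) = 1.207e+04

1.207e+04


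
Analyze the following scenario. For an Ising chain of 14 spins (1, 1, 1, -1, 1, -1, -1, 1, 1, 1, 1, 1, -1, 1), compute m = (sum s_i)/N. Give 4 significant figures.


Step 1: Count up spins (+1): 10, down spins (-1): 4
Step 2: Total magnetization M = 10 - 4 = 6
Step 3: m = M/N = 6/14 = 0.4286

0.4286


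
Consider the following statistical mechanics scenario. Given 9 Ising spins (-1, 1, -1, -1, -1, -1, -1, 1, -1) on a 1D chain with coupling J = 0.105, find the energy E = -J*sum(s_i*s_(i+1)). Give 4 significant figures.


Step 1: Nearest-neighbor products: -1, -1, 1, 1, 1, 1, -1, -1
Step 2: Sum of products = 0
Step 3: E = -0.105 * 0 = 0

0


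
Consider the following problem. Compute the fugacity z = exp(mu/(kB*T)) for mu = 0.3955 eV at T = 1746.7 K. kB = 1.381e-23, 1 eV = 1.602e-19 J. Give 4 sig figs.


Step 1: Convert mu to Joules: 0.3955*1.602e-19 = 6.336e-20 J
Step 2: kB*T = 1.381e-23*1746.7 = 2.412e-20 J
Step 3: mu/(kB*T) = 2.627
Step 4: z = exp(2.627) = 13.83

13.83


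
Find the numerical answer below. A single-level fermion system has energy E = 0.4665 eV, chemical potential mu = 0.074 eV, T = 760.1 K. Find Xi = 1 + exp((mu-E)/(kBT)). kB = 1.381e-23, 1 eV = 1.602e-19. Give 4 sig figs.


Step 1: (mu - E) = 0.074 - 0.4665 = -0.3925 eV
Step 2: x = (mu-E)*eV/(kB*T) = -0.3925*1.602e-19/(1.381e-23*760.1) = -5.99
Step 3: exp(x) = 0.002503
Step 4: Xi = 1 + 0.002503 = 1.003

1.003


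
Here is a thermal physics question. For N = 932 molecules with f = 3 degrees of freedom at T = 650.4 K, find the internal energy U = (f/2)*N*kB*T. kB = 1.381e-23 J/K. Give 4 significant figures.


Step 1: f/2 = 3/2 = 1.5
Step 2: N*kB*T = 932*1.381e-23*650.4 = 8.371e-18
Step 3: U = 1.5 * 8.371e-18 = 1.256e-17 J

1.256e-17


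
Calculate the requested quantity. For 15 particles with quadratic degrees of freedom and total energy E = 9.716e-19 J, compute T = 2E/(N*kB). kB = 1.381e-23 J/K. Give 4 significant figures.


Step 1: Numerator = 2*E = 2*9.716e-19 = 1.943e-18 J
Step 2: Denominator = N*kB = 15*1.381e-23 = 2.071e-22
Step 3: T = 1.943e-18 / 2.071e-22 = 9381 K

9381


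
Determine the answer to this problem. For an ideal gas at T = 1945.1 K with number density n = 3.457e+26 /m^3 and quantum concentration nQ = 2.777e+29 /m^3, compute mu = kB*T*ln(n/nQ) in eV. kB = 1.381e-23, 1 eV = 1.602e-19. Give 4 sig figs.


Step 1: n/nQ = 3.457e+26/2.777e+29 = 0.001245
Step 2: ln(n/nQ) = -6.689
Step 3: mu = kB*T*ln(n/nQ) = 2.686e-20*-6.689 = -1.797e-19 J
Step 4: Convert to eV: -1.797e-19/1.602e-19 = -1.122 eV

-1.122


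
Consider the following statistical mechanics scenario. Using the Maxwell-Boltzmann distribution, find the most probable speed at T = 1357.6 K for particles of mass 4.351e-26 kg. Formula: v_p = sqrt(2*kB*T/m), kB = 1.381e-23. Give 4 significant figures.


Step 1: Numerator = 2*kB*T = 2*1.381e-23*1357.6 = 3.75e-20
Step 2: Ratio = 3.75e-20 / 4.351e-26 = 8.618e+05
Step 3: v_p = sqrt(8.618e+05) = 928.3 m/s

928.3


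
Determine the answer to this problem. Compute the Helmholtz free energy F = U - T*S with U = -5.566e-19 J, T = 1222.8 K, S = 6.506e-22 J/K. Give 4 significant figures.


Step 1: T*S = 1222.8 * 6.506e-22 = 7.956e-19 J
Step 2: F = U - T*S = -5.566e-19 - 7.956e-19
Step 3: F = -1.352e-18 J

-1.352e-18


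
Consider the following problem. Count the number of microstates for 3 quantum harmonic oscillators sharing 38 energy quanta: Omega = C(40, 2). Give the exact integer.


Step 1: Use binomial coefficient C(40, 2)
Step 2: Numerator = 40! / 38!
Step 3: Denominator = 2!
Step 4: Omega = 780

780


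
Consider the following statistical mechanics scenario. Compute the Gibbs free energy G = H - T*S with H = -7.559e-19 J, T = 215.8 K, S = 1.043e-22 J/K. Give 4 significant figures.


Step 1: T*S = 215.8 * 1.043e-22 = 2.251e-20 J
Step 2: G = H - T*S = -7.559e-19 - 2.251e-20
Step 3: G = -7.784e-19 J

-7.784e-19


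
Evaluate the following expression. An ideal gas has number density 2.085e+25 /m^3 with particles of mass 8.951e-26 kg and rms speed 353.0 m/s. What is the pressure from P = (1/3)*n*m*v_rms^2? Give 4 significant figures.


Step 1: v_rms^2 = 353.0^2 = 1.246e+05
Step 2: n*m = 2.085e+25*8.951e-26 = 1.866
Step 3: P = (1/3)*1.866*1.246e+05 = 7.752e+04 Pa

7.752e+04


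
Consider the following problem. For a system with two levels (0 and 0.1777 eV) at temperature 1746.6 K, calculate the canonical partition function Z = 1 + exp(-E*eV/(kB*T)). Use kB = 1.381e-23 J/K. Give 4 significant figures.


Step 1: Compute beta*E = E*eV/(kB*T) = 0.1777*1.602e-19/(1.381e-23*1746.6) = 1.18
Step 2: exp(-beta*E) = exp(-1.18) = 0.3072
Step 3: Z = 1 + 0.3072 = 1.307

1.307


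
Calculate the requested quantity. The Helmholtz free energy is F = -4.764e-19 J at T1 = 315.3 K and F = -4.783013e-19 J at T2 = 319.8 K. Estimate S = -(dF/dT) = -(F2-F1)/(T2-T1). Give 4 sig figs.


Step 1: dF = F2 - F1 = -4.783013e-19 - (-4.764e-19) = -1.9013e-21 J
Step 2: dT = T2 - T1 = 319.8 - 315.3 = 4.5 K
Step 3: S = -dF/dT = -(-1.9013e-21)/4.5 = 4.225e-22 J/K

4.225e-22


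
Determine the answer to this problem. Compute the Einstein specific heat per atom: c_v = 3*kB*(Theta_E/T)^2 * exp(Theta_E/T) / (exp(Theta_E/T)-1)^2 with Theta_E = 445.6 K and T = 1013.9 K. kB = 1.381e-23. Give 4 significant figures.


Step 1: x = Theta_E/T = 445.6/1013.9 = 0.4395
Step 2: x^2 = 0.1932
Step 3: exp(x) = 1.552
Step 4: c_v = 3*1.381e-23*0.1932*1.552/(1.552-1)^2 = 4.077e-23

4.077e-23


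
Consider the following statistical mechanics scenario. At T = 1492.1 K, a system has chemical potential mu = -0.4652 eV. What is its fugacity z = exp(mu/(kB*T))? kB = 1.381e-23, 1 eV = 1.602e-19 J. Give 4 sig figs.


Step 1: Convert mu to Joules: -0.4652*1.602e-19 = -7.453e-20 J
Step 2: kB*T = 1.381e-23*1492.1 = 2.061e-20 J
Step 3: mu/(kB*T) = -3.617
Step 4: z = exp(-3.617) = 0.02687

0.02687


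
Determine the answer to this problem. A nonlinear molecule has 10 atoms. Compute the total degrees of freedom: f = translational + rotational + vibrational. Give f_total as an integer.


Step 1: Translational DOF = 3
Step 2: Rotational DOF (nonlinear) = 3
Step 3: Vibrational DOF = 3*10 - 6 = 24
Step 4: Total = 3 + 3 + 24 = 30

30
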